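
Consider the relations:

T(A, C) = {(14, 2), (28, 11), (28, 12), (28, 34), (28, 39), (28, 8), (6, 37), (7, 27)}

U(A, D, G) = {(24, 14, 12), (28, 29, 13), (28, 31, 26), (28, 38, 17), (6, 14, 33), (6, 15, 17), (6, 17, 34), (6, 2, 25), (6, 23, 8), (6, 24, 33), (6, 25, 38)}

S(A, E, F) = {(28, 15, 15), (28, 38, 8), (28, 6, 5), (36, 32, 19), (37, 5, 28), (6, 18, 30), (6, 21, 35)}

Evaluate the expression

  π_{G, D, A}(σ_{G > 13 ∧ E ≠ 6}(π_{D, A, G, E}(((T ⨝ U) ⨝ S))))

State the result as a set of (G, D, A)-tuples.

{(17, 15, 6), (17, 38, 28), (25, 2, 6), (26, 31, 28), (33, 14, 6), (33, 24, 6), (34, 17, 6), (38, 25, 6)}

T ⋈ U (natural join on A): {(28, 11, 29, 13), (28, 11, 31, 26), (28, 11, 38, 17), (28, 12, 29, 13), (28, 12, 31, 26), (28, 12, 38, 17), (28, 34, 29, 13), (28, 34, 31, 26), (28, 34, 38, 17), (28, 39, 29, 13), (28, 39, 31, 26), (28, 39, 38, 17), (28, 8, 29, 13), (28, 8, 31, 26), (28, 8, 38, 17), (6, 37, 14, 33), (6, 37, 15, 17), (6, 37, 17, 34), (6, 37, 2, 25), (6, 37, 23, 8), (6, 37, 24, 33), (6, 37, 25, 38)}
(T ⨝ U) ⋈ S (natural join on A): {(28, 11, 29, 13, 15, 15), (28, 11, 29, 13, 38, 8), (28, 11, 29, 13, 6, 5), (28, 11, 31, 26, 15, 15), (28, 11, 31, 26, 38, 8), (28, 11, 31, 26, 6, 5), (28, 11, 38, 17, 15, 15), (28, 11, 38, 17, 38, 8), (28, 11, 38, 17, 6, 5), (28, 12, 29, 13, 15, 15), (28, 12, 29, 13, 38, 8), (28, 12, 29, 13, 6, 5), (28, 12, 31, 26, 15, 15), (28, 12, 31, 26, 38, 8), (28, 12, 31, 26, 6, 5), (28, 12, 38, 17, 15, 15), (28, 12, 38, 17, 38, 8), (28, 12, 38, 17, 6, 5), (28, 34, 29, 13, 15, 15), (28, 34, 29, 13, 38, 8), (28, 34, 29, 13, 6, 5), (28, 34, 31, 26, 15, 15), (28, 34, 31, 26, 38, 8), (28, 34, 31, 26, 6, 5), (28, 34, 38, 17, 15, 15), (28, 34, 38, 17, 38, 8), (28, 34, 38, 17, 6, 5), (28, 39, 29, 13, 15, 15), (28, 39, 29, 13, 38, 8), (28, 39, 29, 13, 6, 5), (28, 39, 31, 26, 15, 15), (28, 39, 31, 26, 38, 8), (28, 39, 31, 26, 6, 5), (28, 39, 38, 17, 15, 15), (28, 39, 38, 17, 38, 8), (28, 39, 38, 17, 6, 5), (28, 8, 29, 13, 15, 15), (28, 8, 29, 13, 38, 8), (28, 8, 29, 13, 6, 5), (28, 8, 31, 26, 15, 15), (28, 8, 31, 26, 38, 8), (28, 8, 31, 26, 6, 5), (28, 8, 38, 17, 15, 15), (28, 8, 38, 17, 38, 8), (28, 8, 38, 17, 6, 5), (6, 37, 14, 33, 18, 30), (6, 37, 14, 33, 21, 35), (6, 37, 15, 17, 18, 30), (6, 37, 15, 17, 21, 35), (6, 37, 17, 34, 18, 30), (6, 37, 17, 34, 21, 35), (6, 37, 2, 25, 18, 30), (6, 37, 2, 25, 21, 35), (6, 37, 23, 8, 18, 30), (6, 37, 23, 8, 21, 35), (6, 37, 24, 33, 18, 30), (6, 37, 24, 33, 21, 35), (6, 37, 25, 38, 18, 30), (6, 37, 25, 38, 21, 35)}
π[D, A, G, E]: project onto (D, A, G, E) (36 duplicate(s) eliminated) → {(14, 6, 33, 18), (14, 6, 33, 21), (15, 6, 17, 18), (15, 6, 17, 21), (17, 6, 34, 18), (17, 6, 34, 21), (2, 6, 25, 18), (2, 6, 25, 21), (23, 6, 8, 18), (23, 6, 8, 21), (24, 6, 33, 18), (24, 6, 33, 21), (25, 6, 38, 18), (25, 6, 38, 21), (29, 28, 13, 15), (29, 28, 13, 38), (29, 28, 13, 6), (31, 28, 26, 15), (31, 28, 26, 38), (31, 28, 26, 6), (38, 28, 17, 15), (38, 28, 17, 38), (38, 28, 17, 6)}
Selection G > 13 ∧ E ≠ 6: {(14, 6, 33, 18), (14, 6, 33, 21), (15, 6, 17, 18), (15, 6, 17, 21), (17, 6, 34, 18), (17, 6, 34, 21), (2, 6, 25, 18), (2, 6, 25, 21), (24, 6, 33, 18), (24, 6, 33, 21), (25, 6, 38, 18), (25, 6, 38, 21), (31, 28, 26, 15), (31, 28, 26, 38), (38, 28, 17, 15), (38, 28, 17, 38)}
π[G, D, A]: project onto (G, D, A) (8 duplicate(s) eliminated) → {(17, 15, 6), (17, 38, 28), (25, 2, 6), (26, 31, 28), (33, 14, 6), (33, 24, 6), (34, 17, 6), (38, 25, 6)}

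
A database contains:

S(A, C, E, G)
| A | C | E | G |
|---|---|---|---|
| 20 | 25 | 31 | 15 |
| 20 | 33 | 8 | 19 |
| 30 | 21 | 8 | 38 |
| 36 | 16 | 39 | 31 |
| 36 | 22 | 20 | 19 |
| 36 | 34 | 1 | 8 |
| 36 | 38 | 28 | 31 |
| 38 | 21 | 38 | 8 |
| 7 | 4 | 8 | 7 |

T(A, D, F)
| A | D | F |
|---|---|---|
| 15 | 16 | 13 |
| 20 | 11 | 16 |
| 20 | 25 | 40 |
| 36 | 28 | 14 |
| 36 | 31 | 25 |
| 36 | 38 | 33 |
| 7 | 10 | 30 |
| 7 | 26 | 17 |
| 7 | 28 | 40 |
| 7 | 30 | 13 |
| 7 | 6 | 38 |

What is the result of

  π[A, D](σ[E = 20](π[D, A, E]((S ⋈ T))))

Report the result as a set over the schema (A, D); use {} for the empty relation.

{(36, 28), (36, 31), (36, 38)}

Natural join on A: {(20, 25, 31, 15, 11, 16), (20, 25, 31, 15, 25, 40), (20, 33, 8, 19, 11, 16), (20, 33, 8, 19, 25, 40), (36, 16, 39, 31, 28, 14), (36, 16, 39, 31, 31, 25), (36, 16, 39, 31, 38, 33), (36, 22, 20, 19, 28, 14), (36, 22, 20, 19, 31, 25), (36, 22, 20, 19, 38, 33), (36, 34, 1, 8, 28, 14), (36, 34, 1, 8, 31, 25), (36, 34, 1, 8, 38, 33), (36, 38, 28, 31, 28, 14), (36, 38, 28, 31, 31, 25), (36, 38, 28, 31, 38, 33), (7, 4, 8, 7, 10, 30), (7, 4, 8, 7, 26, 17), (7, 4, 8, 7, 28, 40), (7, 4, 8, 7, 30, 13), (7, 4, 8, 7, 6, 38)}
Projecting to D, A, E: {(10, 7, 8), (11, 20, 31), (11, 20, 8), (25, 20, 31), (25, 20, 8), (26, 7, 8), (28, 36, 1), (28, 36, 20), (28, 36, 28), (28, 36, 39), (28, 7, 8), (30, 7, 8), (31, 36, 1), (31, 36, 20), (31, 36, 28), (31, 36, 39), (38, 36, 1), (38, 36, 20), (38, 36, 28), (38, 36, 39), (6, 7, 8)}
Apply σ_{E = 20}; surviving tuples: {(28, 36, 20), (31, 36, 20), (38, 36, 20)}
Projecting to A, D: {(36, 28), (36, 31), (36, 38)}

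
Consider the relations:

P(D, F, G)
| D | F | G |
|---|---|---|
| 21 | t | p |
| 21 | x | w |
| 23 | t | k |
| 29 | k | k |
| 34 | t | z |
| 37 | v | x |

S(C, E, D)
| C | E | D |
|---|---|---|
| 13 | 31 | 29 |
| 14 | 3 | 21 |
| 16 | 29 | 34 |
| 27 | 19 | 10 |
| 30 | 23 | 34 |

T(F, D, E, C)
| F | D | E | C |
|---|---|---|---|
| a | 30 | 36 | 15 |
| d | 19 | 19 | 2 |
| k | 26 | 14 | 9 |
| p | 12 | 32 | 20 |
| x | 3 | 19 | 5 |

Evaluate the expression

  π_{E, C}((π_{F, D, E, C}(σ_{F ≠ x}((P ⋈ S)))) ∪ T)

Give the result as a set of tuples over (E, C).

{(14, 9), (19, 2), (19, 5), (23, 30), (29, 16), (3, 14), (31, 13), (32, 20), (36, 15)}

P ⋈ S (natural join on D): {(21, t, p, 14, 3), (21, x, w, 14, 3), (29, k, k, 13, 31), (34, t, z, 16, 29), (34, t, z, 30, 23)}
Apply σ_{F ≠ x}; surviving tuples: {(21, t, p, 14, 3), (29, k, k, 13, 31), (34, t, z, 16, 29), (34, t, z, 30, 23)}
Projecting to F, D, E, C: {(k, 29, 31, 13), (t, 21, 3, 14), (t, 34, 23, 30), (t, 34, 29, 16)}
Taking the union: {(a, 30, 36, 15), (d, 19, 19, 2), (k, 26, 14, 9), (k, 29, 31, 13), (p, 12, 32, 20), (t, 21, 3, 14), (t, 34, 23, 30), (t, 34, 29, 16), (x, 3, 19, 5)}
Projecting to E, C: {(14, 9), (19, 2), (19, 5), (23, 30), (29, 16), (3, 14), (31, 13), (32, 20), (36, 15)}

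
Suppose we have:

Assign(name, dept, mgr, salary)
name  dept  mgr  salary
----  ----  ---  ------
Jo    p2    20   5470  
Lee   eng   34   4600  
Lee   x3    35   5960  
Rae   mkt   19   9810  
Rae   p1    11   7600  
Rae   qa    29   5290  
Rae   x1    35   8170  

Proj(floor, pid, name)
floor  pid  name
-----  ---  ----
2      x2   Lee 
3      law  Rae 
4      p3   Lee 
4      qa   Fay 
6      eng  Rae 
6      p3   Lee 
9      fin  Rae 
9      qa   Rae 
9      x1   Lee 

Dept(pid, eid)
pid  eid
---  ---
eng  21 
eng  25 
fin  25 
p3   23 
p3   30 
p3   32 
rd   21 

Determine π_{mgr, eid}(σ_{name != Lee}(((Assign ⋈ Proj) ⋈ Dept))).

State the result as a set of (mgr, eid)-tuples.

{(11, 21), (11, 25), (19, 21), (19, 25), (29, 21), (29, 25), (35, 21), (35, 25)}

Joining Assign and Proj on name yields {(Lee, eng, 34, 4600, 2, x2), (Lee, eng, 34, 4600, 4, p3), (Lee, eng, 34, 4600, 6, p3), (Lee, eng, 34, 4600, 9, x1), (Lee, x3, 35, 5960, 2, x2), (Lee, x3, 35, 5960, 4, p3), (Lee, x3, 35, 5960, 6, p3), (Lee, x3, 35, 5960, 9, x1), (Rae, mkt, 19, 9810, 3, law), (Rae, mkt, 19, 9810, 6, eng), (Rae, mkt, 19, 9810, 9, fin), (Rae, mkt, 19, 9810, 9, qa), (Rae, p1, 11, 7600, 3, law), (Rae, p1, 11, 7600, 6, eng), (Rae, p1, 11, 7600, 9, fin), (Rae, p1, 11, 7600, 9, qa), (Rae, qa, 29, 5290, 3, law), (Rae, qa, 29, 5290, 6, eng), (Rae, qa, 29, 5290, 9, fin), (Rae, qa, 29, 5290, 9, qa), (Rae, x1, 35, 8170, 3, law), (Rae, x1, 35, 8170, 6, eng), (Rae, x1, 35, 8170, 9, fin), (Rae, x1, 35, 8170, 9, qa)}.
Joining (Assign ⋈ Proj) and Dept on pid yields {(Lee, eng, 34, 4600, 4, p3, 23), (Lee, eng, 34, 4600, 4, p3, 30), (Lee, eng, 34, 4600, 4, p3, 32), (Lee, eng, 34, 4600, 6, p3, 23), (Lee, eng, 34, 4600, 6, p3, 30), (Lee, eng, 34, 4600, 6, p3, 32), (Lee, x3, 35, 5960, 4, p3, 23), (Lee, x3, 35, 5960, 4, p3, 30), (Lee, x3, 35, 5960, 4, p3, 32), (Lee, x3, 35, 5960, 6, p3, 23), (Lee, x3, 35, 5960, 6, p3, 30), (Lee, x3, 35, 5960, 6, p3, 32), (Rae, mkt, 19, 9810, 6, eng, 21), (Rae, mkt, 19, 9810, 6, eng, 25), (Rae, mkt, 19, 9810, 9, fin, 25), (Rae, p1, 11, 7600, 6, eng, 21), (Rae, p1, 11, 7600, 6, eng, 25), (Rae, p1, 11, 7600, 9, fin, 25), (Rae, qa, 29, 5290, 6, eng, 21), (Rae, qa, 29, 5290, 6, eng, 25), (Rae, qa, 29, 5290, 9, fin, 25), (Rae, x1, 35, 8170, 6, eng, 21), (Rae, x1, 35, 8170, 6, eng, 25), (Rae, x1, 35, 8170, 9, fin, 25)}.
Filtering on name != Lee leaves {(Rae, mkt, 19, 9810, 6, eng, 21), (Rae, mkt, 19, 9810, 6, eng, 25), (Rae, mkt, 19, 9810, 9, fin, 25), (Rae, p1, 11, 7600, 6, eng, 21), (Rae, p1, 11, 7600, 6, eng, 25), (Rae, p1, 11, 7600, 9, fin, 25), (Rae, qa, 29, 5290, 6, eng, 21), (Rae, qa, 29, 5290, 6, eng, 25), (Rae, qa, 29, 5290, 9, fin, 25), (Rae, x1, 35, 8170, 6, eng, 21), (Rae, x1, 35, 8170, 6, eng, 25), (Rae, x1, 35, 8170, 9, fin, 25)}.
π[mgr, eid]: project onto (mgr, eid) (4 duplicate(s) eliminated) → {(11, 21), (11, 25), (19, 21), (19, 25), (29, 21), (29, 25), (35, 21), (35, 25)}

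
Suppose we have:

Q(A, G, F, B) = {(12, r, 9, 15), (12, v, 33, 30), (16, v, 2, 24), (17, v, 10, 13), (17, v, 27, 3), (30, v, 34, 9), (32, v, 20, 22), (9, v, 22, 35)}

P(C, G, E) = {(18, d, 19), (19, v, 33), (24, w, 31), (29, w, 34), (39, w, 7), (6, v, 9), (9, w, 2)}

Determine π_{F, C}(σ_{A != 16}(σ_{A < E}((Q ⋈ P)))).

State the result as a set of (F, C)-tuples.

{(10, 19), (20, 19), (22, 19), (27, 19), (33, 19), (34, 19)}

Natural join on G: {(12, v, 33, 30, 19, 33), (12, v, 33, 30, 6, 9), (16, v, 2, 24, 19, 33), (16, v, 2, 24, 6, 9), (17, v, 10, 13, 19, 33), (17, v, 10, 13, 6, 9), (17, v, 27, 3, 19, 33), (17, v, 27, 3, 6, 9), (30, v, 34, 9, 19, 33), (30, v, 34, 9, 6, 9), (32, v, 20, 22, 19, 33), (32, v, 20, 22, 6, 9), (9, v, 22, 35, 19, 33), (9, v, 22, 35, 6, 9)}
Filtering on A < E leaves {(12, v, 33, 30, 19, 33), (16, v, 2, 24, 19, 33), (17, v, 10, 13, 19, 33), (17, v, 27, 3, 19, 33), (30, v, 34, 9, 19, 33), (32, v, 20, 22, 19, 33), (9, v, 22, 35, 19, 33)}.
Filtering on A != 16 leaves {(12, v, 33, 30, 19, 33), (17, v, 10, 13, 19, 33), (17, v, 27, 3, 19, 33), (30, v, 34, 9, 19, 33), (32, v, 20, 22, 19, 33), (9, v, 22, 35, 19, 33)}.
π_{F, C} gives {(10, 19), (20, 19), (22, 19), (27, 19), (33, 19), (34, 19)}.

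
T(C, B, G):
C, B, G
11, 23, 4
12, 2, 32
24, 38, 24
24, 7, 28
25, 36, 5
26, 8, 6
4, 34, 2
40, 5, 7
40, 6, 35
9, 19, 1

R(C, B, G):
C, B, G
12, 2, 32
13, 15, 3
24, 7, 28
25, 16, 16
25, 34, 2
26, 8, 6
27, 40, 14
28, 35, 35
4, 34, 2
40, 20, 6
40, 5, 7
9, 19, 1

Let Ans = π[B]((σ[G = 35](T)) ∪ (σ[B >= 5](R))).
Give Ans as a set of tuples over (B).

Filtering on G = 35 leaves {(40, 6, 35)}.
Filtering on B >= 5 leaves {(13, 15, 3), (24, 7, 28), (25, 16, 16), (25, 34, 2), (26, 8, 6), (27, 40, 14), (28, 35, 35), (4, 34, 2), (40, 20, 6), (40, 5, 7), (9, 19, 1)}.
Union: {(40, 6, 35)} with {(13, 15, 3), (24, 7, 28), (25, 16, 16), (25, 34, 2), (26, 8, 6), (27, 40, 14), (28, 35, 35), (4, 34, 2), (40, 20, 6), (40, 5, 7), (9, 19, 1)} → {(13, 15, 3), (24, 7, 28), (25, 16, 16), (25, 34, 2), (26, 8, 6), (27, 40, 14), (28, 35, 35), (4, 34, 2), (40, 20, 6), (40, 5, 7), (40, 6, 35), (9, 19, 1)}
Keep only column(s) B (1 duplicate(s) eliminated): {15, 16, 19, 20, 34, 35, 40, 5, 6, 7, 8}

{15, 16, 19, 20, 34, 35, 40, 5, 6, 7, 8}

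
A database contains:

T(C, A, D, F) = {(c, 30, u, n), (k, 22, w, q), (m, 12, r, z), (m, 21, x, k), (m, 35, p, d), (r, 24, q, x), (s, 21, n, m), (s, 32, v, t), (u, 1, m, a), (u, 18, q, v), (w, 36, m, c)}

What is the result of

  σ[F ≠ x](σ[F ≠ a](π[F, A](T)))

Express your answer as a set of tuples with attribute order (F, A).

π_{F, A} gives {(a, 1), (c, 36), (d, 35), (k, 21), (m, 21), (n, 30), (q, 22), (t, 32), (v, 18), (x, 24), (z, 12)}.
σ[F ≠ a]: keep tuples satisfying F ≠ a → {(c, 36), (d, 35), (k, 21), (m, 21), (n, 30), (q, 22), (t, 32), (v, 18), (x, 24), (z, 12)}
σ[F ≠ x]: keep tuples satisfying F ≠ x → {(c, 36), (d, 35), (k, 21), (m, 21), (n, 30), (q, 22), (t, 32), (v, 18), (z, 12)}

{(c, 36), (d, 35), (k, 21), (m, 21), (n, 30), (q, 22), (t, 32), (v, 18), (z, 12)}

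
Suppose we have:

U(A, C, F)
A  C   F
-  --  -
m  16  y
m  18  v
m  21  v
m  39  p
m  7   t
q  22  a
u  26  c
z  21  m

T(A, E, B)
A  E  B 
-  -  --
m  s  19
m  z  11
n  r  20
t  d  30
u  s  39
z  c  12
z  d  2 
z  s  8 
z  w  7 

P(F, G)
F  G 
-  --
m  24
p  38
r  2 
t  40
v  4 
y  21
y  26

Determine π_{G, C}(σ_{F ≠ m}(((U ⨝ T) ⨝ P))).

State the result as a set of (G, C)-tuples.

Joining U and T on A yields {(m, 16, y, s, 19), (m, 16, y, z, 11), (m, 18, v, s, 19), (m, 18, v, z, 11), (m, 21, v, s, 19), (m, 21, v, z, 11), (m, 39, p, s, 19), (m, 39, p, z, 11), (m, 7, t, s, 19), (m, 7, t, z, 11), (u, 26, c, s, 39), (z, 21, m, c, 12), (z, 21, m, d, 2), (z, 21, m, s, 8), (z, 21, m, w, 7)}.
Joining (U ⨝ T) and P on F yields {(m, 16, y, s, 19, 21), (m, 16, y, s, 19, 26), (m, 16, y, z, 11, 21), (m, 16, y, z, 11, 26), (m, 18, v, s, 19, 4), (m, 18, v, z, 11, 4), (m, 21, v, s, 19, 4), (m, 21, v, z, 11, 4), (m, 39, p, s, 19, 38), (m, 39, p, z, 11, 38), (m, 7, t, s, 19, 40), (m, 7, t, z, 11, 40), (z, 21, m, c, 12, 24), (z, 21, m, d, 2, 24), (z, 21, m, s, 8, 24), (z, 21, m, w, 7, 24)}.
σ[F ≠ m]: keep tuples satisfying F ≠ m → {(m, 16, y, s, 19, 21), (m, 16, y, s, 19, 26), (m, 16, y, z, 11, 21), (m, 16, y, z, 11, 26), (m, 18, v, s, 19, 4), (m, 18, v, z, 11, 4), (m, 21, v, s, 19, 4), (m, 21, v, z, 11, 4), (m, 39, p, s, 19, 38), (m, 39, p, z, 11, 38), (m, 7, t, s, 19, 40), (m, 7, t, z, 11, 40)}
Projecting to G, C (6 duplicate(s) eliminated): {(21, 16), (26, 16), (38, 39), (4, 18), (4, 21), (40, 7)}

{(21, 16), (26, 16), (38, 39), (4, 18), (4, 21), (40, 7)}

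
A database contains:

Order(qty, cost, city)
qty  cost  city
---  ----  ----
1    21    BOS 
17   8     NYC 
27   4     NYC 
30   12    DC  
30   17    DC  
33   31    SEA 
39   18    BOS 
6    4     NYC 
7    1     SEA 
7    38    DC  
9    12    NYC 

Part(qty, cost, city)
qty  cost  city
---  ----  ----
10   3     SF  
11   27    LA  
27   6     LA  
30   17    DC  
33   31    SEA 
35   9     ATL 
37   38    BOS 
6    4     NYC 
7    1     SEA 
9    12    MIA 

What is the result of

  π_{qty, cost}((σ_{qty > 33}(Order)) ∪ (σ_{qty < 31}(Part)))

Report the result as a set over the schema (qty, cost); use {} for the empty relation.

Apply σ_{qty > 33}; surviving tuples: {(39, 18, BOS)}
Apply σ_{qty < 31}; surviving tuples: {(10, 3, SF), (11, 27, LA), (27, 6, LA), (30, 17, DC), (6, 4, NYC), (7, 1, SEA), (9, 12, MIA)}
Taking the union: {(10, 3, SF), (11, 27, LA), (27, 6, LA), (30, 17, DC), (39, 18, BOS), (6, 4, NYC), (7, 1, SEA), (9, 12, MIA)}
π[qty, cost]: project onto (qty, cost) → {(10, 3), (11, 27), (27, 6), (30, 17), (39, 18), (6, 4), (7, 1), (9, 12)}

{(10, 3), (11, 27), (27, 6), (30, 17), (39, 18), (6, 4), (7, 1), (9, 12)}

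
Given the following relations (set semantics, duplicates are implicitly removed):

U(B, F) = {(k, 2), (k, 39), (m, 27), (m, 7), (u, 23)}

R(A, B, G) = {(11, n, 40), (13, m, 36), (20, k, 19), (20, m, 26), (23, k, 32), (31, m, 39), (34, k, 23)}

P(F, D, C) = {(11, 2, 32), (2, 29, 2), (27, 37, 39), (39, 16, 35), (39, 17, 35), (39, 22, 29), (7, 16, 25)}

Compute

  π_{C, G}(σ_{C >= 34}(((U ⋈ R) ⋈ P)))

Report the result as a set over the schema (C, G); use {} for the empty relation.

{(35, 19), (35, 23), (35, 32), (39, 26), (39, 36), (39, 39)}

Joining U and R on B yields {(k, 2, 20, 19), (k, 2, 23, 32), (k, 2, 34, 23), (k, 39, 20, 19), (k, 39, 23, 32), (k, 39, 34, 23), (m, 27, 13, 36), (m, 27, 20, 26), (m, 27, 31, 39), (m, 7, 13, 36), (m, 7, 20, 26), (m, 7, 31, 39)}.
Joining (U ⋈ R) and P on F yields {(k, 2, 20, 19, 29, 2), (k, 2, 23, 32, 29, 2), (k, 2, 34, 23, 29, 2), (k, 39, 20, 19, 16, 35), (k, 39, 20, 19, 17, 35), (k, 39, 20, 19, 22, 29), (k, 39, 23, 32, 16, 35), (k, 39, 23, 32, 17, 35), (k, 39, 23, 32, 22, 29), (k, 39, 34, 23, 16, 35), (k, 39, 34, 23, 17, 35), (k, 39, 34, 23, 22, 29), (m, 27, 13, 36, 37, 39), (m, 27, 20, 26, 37, 39), (m, 27, 31, 39, 37, 39), (m, 7, 13, 36, 16, 25), (m, 7, 20, 26, 16, 25), (m, 7, 31, 39, 16, 25)}.
Filtering on C >= 34 leaves {(k, 39, 20, 19, 16, 35), (k, 39, 20, 19, 17, 35), (k, 39, 23, 32, 16, 35), (k, 39, 23, 32, 17, 35), (k, 39, 34, 23, 16, 35), (k, 39, 34, 23, 17, 35), (m, 27, 13, 36, 37, 39), (m, 27, 20, 26, 37, 39), (m, 27, 31, 39, 37, 39)}.
Keep only column(s) C, G (3 duplicate(s) eliminated): {(35, 19), (35, 23), (35, 32), (39, 26), (39, 36), (39, 39)}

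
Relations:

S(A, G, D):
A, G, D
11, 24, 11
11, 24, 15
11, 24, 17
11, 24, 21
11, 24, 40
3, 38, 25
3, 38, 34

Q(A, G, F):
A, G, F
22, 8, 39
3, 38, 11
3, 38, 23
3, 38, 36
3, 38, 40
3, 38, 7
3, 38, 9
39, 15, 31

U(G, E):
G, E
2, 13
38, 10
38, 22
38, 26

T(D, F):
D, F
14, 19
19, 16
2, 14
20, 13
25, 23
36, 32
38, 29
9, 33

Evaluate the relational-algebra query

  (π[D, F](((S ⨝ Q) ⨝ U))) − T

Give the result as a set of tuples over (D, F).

S ⋈ Q (natural join on A, G): {(3, 38, 25, 11), (3, 38, 25, 23), (3, 38, 25, 36), (3, 38, 25, 40), (3, 38, 25, 7), (3, 38, 25, 9), (3, 38, 34, 11), (3, 38, 34, 23), (3, 38, 34, 36), (3, 38, 34, 40), (3, 38, 34, 7), (3, 38, 34, 9)}
(S ⨝ Q) ⋈ U (natural join on G): {(3, 38, 25, 11, 10), (3, 38, 25, 11, 22), (3, 38, 25, 11, 26), (3, 38, 25, 23, 10), (3, 38, 25, 23, 22), (3, 38, 25, 23, 26), (3, 38, 25, 36, 10), (3, 38, 25, 36, 22), (3, 38, 25, 36, 26), (3, 38, 25, 40, 10), (3, 38, 25, 40, 22), (3, 38, 25, 40, 26), (3, 38, 25, 7, 10), (3, 38, 25, 7, 22), (3, 38, 25, 7, 26), (3, 38, 25, 9, 10), (3, 38, 25, 9, 22), (3, 38, 25, 9, 26), (3, 38, 34, 11, 10), (3, 38, 34, 11, 22), (3, 38, 34, 11, 26), (3, 38, 34, 23, 10), (3, 38, 34, 23, 22), (3, 38, 34, 23, 26), (3, 38, 34, 36, 10), (3, 38, 34, 36, 22), (3, 38, 34, 36, 26), (3, 38, 34, 40, 10), (3, 38, 34, 40, 22), (3, 38, 34, 40, 26), (3, 38, 34, 7, 10), (3, 38, 34, 7, 22), (3, 38, 34, 7, 26), (3, 38, 34, 9, 10), (3, 38, 34, 9, 22), (3, 38, 34, 9, 26)}
Keep only column(s) D, F (24 duplicate(s) eliminated): {(25, 11), (25, 23), (25, 36), (25, 40), (25, 7), (25, 9), (34, 11), (34, 23), (34, 36), (34, 40), (34, 7), (34, 9)}
Difference: {(25, 11), (25, 23), (25, 36), (25, 40), (25, 7), (25, 9), (34, 11), (34, 23), (34, 36), (34, 40), (34, 7), (34, 9)} with {(14, 19), (19, 16), (2, 14), (20, 13), (25, 23), (36, 32), (38, 29), (9, 33)} → {(25, 11), (25, 36), (25, 40), (25, 7), (25, 9), (34, 11), (34, 23), (34, 36), (34, 40), (34, 7), (34, 9)}

{(25, 11), (25, 36), (25, 40), (25, 7), (25, 9), (34, 11), (34, 23), (34, 36), (34, 40), (34, 7), (34, 9)}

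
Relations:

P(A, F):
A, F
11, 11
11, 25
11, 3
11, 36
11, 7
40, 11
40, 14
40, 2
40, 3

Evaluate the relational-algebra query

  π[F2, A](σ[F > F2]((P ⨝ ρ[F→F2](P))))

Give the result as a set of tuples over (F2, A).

ρ[F→F2]: schema becomes (A, F2); tuples unchanged.
P ⋈ ρ[F→F2](P) (natural join on A): {(11, 11, 11), (11, 11, 25), (11, 11, 3), (11, 11, 36), (11, 11, 7), (11, 25, 11), (11, 25, 25), (11, 25, 3), (11, 25, 36), (11, 25, 7), (11, 3, 11), (11, 3, 25), (11, 3, 3), (11, 3, 36), (11, 3, 7), (11, 36, 11), (11, 36, 25), (11, 36, 3), (11, 36, 36), (11, 36, 7), (11, 7, 11), (11, 7, 25), (11, 7, 3), (11, 7, 36), (11, 7, 7), (40, 11, 11), (40, 11, 14), (40, 11, 2), (40, 11, 3), (40, 14, 11), (40, 14, 14), (40, 14, 2), (40, 14, 3), (40, 2, 11), (40, 2, 14), (40, 2, 2), (40, 2, 3), (40, 3, 11), (40, 3, 14), (40, 3, 2), (40, 3, 3)}
Selection F > F2: {(11, 11, 3), (11, 11, 7), (11, 25, 11), (11, 25, 3), (11, 25, 7), (11, 36, 11), (11, 36, 25), (11, 36, 3), (11, 36, 7), (11, 7, 3), (40, 11, 2), (40, 11, 3), (40, 14, 11), (40, 14, 2), (40, 14, 3), (40, 3, 2)}
Projecting to F2, A (9 duplicate(s) eliminated): {(11, 11), (11, 40), (2, 40), (25, 11), (3, 11), (3, 40), (7, 11)}

{(11, 11), (11, 40), (2, 40), (25, 11), (3, 11), (3, 40), (7, 11)}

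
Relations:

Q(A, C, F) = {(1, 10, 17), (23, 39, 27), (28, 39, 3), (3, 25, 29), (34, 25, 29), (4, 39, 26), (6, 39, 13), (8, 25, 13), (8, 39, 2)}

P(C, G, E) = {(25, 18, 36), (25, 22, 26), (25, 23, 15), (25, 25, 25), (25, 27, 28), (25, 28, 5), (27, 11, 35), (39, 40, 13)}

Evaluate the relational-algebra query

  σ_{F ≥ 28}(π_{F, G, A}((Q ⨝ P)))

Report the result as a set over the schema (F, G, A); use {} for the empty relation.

{(29, 18, 3), (29, 18, 34), (29, 22, 3), (29, 22, 34), (29, 23, 3), (29, 23, 34), (29, 25, 3), (29, 25, 34), (29, 27, 3), (29, 27, 34), (29, 28, 3), (29, 28, 34)}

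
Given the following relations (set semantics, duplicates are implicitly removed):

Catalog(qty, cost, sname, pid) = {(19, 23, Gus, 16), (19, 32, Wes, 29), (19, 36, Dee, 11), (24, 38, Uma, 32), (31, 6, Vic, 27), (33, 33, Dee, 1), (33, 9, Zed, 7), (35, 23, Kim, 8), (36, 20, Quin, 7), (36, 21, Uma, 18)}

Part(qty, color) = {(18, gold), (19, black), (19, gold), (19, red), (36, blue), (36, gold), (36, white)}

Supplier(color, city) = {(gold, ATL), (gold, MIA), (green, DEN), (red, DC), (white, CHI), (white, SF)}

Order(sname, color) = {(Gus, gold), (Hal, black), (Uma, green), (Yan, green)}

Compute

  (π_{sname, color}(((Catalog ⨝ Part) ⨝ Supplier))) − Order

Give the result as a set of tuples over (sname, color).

Natural join on qty: {(19, 23, Gus, 16, black), (19, 23, Gus, 16, gold), (19, 23, Gus, 16, red), (19, 32, Wes, 29, black), (19, 32, Wes, 29, gold), (19, 32, Wes, 29, red), (19, 36, Dee, 11, black), (19, 36, Dee, 11, gold), (19, 36, Dee, 11, red), (36, 20, Quin, 7, blue), (36, 20, Quin, 7, gold), (36, 20, Quin, 7, white), (36, 21, Uma, 18, blue), (36, 21, Uma, 18, gold), (36, 21, Uma, 18, white)}
Natural join on color: {(19, 23, Gus, 16, gold, ATL), (19, 23, Gus, 16, gold, MIA), (19, 23, Gus, 16, red, DC), (19, 32, Wes, 29, gold, ATL), (19, 32, Wes, 29, gold, MIA), (19, 32, Wes, 29, red, DC), (19, 36, Dee, 11, gold, ATL), (19, 36, Dee, 11, gold, MIA), (19, 36, Dee, 11, red, DC), (36, 20, Quin, 7, gold, ATL), (36, 20, Quin, 7, gold, MIA), (36, 20, Quin, 7, white, CHI), (36, 20, Quin, 7, white, SF), (36, 21, Uma, 18, gold, ATL), (36, 21, Uma, 18, gold, MIA), (36, 21, Uma, 18, white, CHI), (36, 21, Uma, 18, white, SF)}
π_{sname, color} gives {(Dee, gold), (Dee, red), (Gus, gold), (Gus, red), (Quin, gold), (Quin, white), (Uma, gold), (Uma, white), (Wes, gold), (Wes, red)} (7 duplicate(s) eliminated).
Difference: {(Dee, gold), (Dee, red), (Gus, gold), (Gus, red), (Quin, gold), (Quin, white), (Uma, gold), (Uma, white), (Wes, gold), (Wes, red)} with {(Gus, gold), (Hal, black), (Uma, green), (Yan, green)} → {(Dee, gold), (Dee, red), (Gus, red), (Quin, gold), (Quin, white), (Uma, gold), (Uma, white), (Wes, gold), (Wes, red)}

{(Dee, gold), (Dee, red), (Gus, red), (Quin, gold), (Quin, white), (Uma, gold), (Uma, white), (Wes, gold), (Wes, red)}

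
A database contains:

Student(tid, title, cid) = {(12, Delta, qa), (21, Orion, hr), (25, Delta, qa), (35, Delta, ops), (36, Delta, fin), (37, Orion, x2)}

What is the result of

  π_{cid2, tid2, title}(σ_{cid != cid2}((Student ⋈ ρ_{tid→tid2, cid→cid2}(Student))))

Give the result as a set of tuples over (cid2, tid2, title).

{(fin, 36, Delta), (hr, 21, Orion), (ops, 35, Delta), (qa, 12, Delta), (qa, 25, Delta), (x2, 37, Orion)}

ρ[tid→tid2, cid→cid2]: schema becomes (tid2, title, cid2); tuples unchanged.
Joining Student and ρ_{tid→tid2, cid→cid2}(Student) on title yields {(12, Delta, qa, 12, qa), (12, Delta, qa, 25, qa), (12, Delta, qa, 35, ops), (12, Delta, qa, 36, fin), (21, Orion, hr, 21, hr), (21, Orion, hr, 37, x2), (25, Delta, qa, 12, qa), (25, Delta, qa, 25, qa), (25, Delta, qa, 35, ops), (25, Delta, qa, 36, fin), (35, Delta, ops, 12, qa), (35, Delta, ops, 25, qa), (35, Delta, ops, 35, ops), (35, Delta, ops, 36, fin), (36, Delta, fin, 12, qa), (36, Delta, fin, 25, qa), (36, Delta, fin, 35, ops), (36, Delta, fin, 36, fin), (37, Orion, x2, 21, hr), (37, Orion, x2, 37, x2)}.
Apply σ_{cid != cid2}; surviving tuples: {(12, Delta, qa, 35, ops), (12, Delta, qa, 36, fin), (21, Orion, hr, 37, x2), (25, Delta, qa, 35, ops), (25, Delta, qa, 36, fin), (35, Delta, ops, 12, qa), (35, Delta, ops, 25, qa), (35, Delta, ops, 36, fin), (36, Delta, fin, 12, qa), (36, Delta, fin, 25, qa), (36, Delta, fin, 35, ops), (37, Orion, x2, 21, hr)}
Keep only column(s) cid2, tid2, title (6 duplicate(s) eliminated): {(fin, 36, Delta), (hr, 21, Orion), (ops, 35, Delta), (qa, 12, Delta), (qa, 25, Delta), (x2, 37, Orion)}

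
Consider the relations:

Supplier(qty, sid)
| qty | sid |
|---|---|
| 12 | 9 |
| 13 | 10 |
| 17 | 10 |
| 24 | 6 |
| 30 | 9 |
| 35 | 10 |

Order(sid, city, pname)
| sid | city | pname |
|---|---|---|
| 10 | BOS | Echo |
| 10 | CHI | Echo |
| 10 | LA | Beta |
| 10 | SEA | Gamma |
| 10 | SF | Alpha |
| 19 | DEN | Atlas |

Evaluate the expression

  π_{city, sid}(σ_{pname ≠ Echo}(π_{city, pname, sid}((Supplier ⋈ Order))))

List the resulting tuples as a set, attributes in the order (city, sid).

{(LA, 10), (SEA, 10), (SF, 10)}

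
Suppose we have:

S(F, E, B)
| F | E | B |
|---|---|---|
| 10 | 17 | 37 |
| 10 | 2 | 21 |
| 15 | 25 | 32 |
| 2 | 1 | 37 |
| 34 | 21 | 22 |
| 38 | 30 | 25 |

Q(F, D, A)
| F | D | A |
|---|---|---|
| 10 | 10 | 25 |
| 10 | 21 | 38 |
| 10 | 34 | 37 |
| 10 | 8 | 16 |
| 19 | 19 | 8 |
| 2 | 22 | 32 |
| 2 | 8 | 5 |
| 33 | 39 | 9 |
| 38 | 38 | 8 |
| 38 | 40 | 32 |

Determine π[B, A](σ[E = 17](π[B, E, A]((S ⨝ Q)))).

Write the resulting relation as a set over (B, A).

{(37, 16), (37, 25), (37, 37), (37, 38)}

Natural join on F: {(10, 17, 37, 10, 25), (10, 17, 37, 21, 38), (10, 17, 37, 34, 37), (10, 17, 37, 8, 16), (10, 2, 21, 10, 25), (10, 2, 21, 21, 38), (10, 2, 21, 34, 37), (10, 2, 21, 8, 16), (2, 1, 37, 22, 32), (2, 1, 37, 8, 5), (38, 30, 25, 38, 8), (38, 30, 25, 40, 32)}
Keep only column(s) B, E, A: {(21, 2, 16), (21, 2, 25), (21, 2, 37), (21, 2, 38), (25, 30, 32), (25, 30, 8), (37, 1, 32), (37, 1, 5), (37, 17, 16), (37, 17, 25), (37, 17, 37), (37, 17, 38)}
σ[E = 17]: keep tuples satisfying E = 17 → {(37, 17, 16), (37, 17, 25), (37, 17, 37), (37, 17, 38)}
Keep only column(s) B, A: {(37, 16), (37, 25), (37, 37), (37, 38)}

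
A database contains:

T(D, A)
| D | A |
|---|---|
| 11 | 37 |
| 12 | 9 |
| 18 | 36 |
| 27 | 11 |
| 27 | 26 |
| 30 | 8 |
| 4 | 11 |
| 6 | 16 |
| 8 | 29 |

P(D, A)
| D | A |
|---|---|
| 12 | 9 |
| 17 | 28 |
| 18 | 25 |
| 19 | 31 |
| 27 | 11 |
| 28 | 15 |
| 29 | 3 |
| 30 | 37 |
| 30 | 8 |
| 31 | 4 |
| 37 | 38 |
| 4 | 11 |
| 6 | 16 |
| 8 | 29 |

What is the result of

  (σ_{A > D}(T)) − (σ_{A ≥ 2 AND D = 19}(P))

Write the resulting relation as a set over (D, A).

{(11, 37), (18, 36), (4, 11), (6, 16), (8, 29)}

σ[A > D]: keep tuples satisfying A > D → {(11, 37), (18, 36), (4, 11), (6, 16), (8, 29)}
σ[A ≥ 2 AND D = 19]: keep tuples satisfying A ≥ 2 AND D = 19 → {(19, 31)}
Difference: {(11, 37), (18, 36), (4, 11), (6, 16), (8, 29)} with {(19, 31)} → {(11, 37), (18, 36), (4, 11), (6, 16), (8, 29)}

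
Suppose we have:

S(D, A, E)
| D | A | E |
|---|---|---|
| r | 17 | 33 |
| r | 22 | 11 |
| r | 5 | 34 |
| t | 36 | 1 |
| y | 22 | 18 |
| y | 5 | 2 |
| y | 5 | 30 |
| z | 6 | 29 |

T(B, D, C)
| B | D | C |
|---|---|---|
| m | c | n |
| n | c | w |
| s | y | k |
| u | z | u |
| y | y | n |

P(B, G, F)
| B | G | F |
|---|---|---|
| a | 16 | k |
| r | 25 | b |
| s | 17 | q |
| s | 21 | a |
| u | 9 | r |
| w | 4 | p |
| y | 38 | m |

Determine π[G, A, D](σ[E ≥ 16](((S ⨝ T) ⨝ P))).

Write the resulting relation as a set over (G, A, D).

{(17, 22, y), (17, 5, y), (21, 22, y), (21, 5, y), (38, 22, y), (38, 5, y), (9, 6, z)}

Joining S and T on D yields {(y, 22, 18, s, k), (y, 22, 18, y, n), (y, 5, 2, s, k), (y, 5, 2, y, n), (y, 5, 30, s, k), (y, 5, 30, y, n), (z, 6, 29, u, u)}.
Joining (S ⨝ T) and P on B yields {(y, 22, 18, s, k, 17, q), (y, 22, 18, s, k, 21, a), (y, 22, 18, y, n, 38, m), (y, 5, 2, s, k, 17, q), (y, 5, 2, s, k, 21, a), (y, 5, 2, y, n, 38, m), (y, 5, 30, s, k, 17, q), (y, 5, 30, s, k, 21, a), (y, 5, 30, y, n, 38, m), (z, 6, 29, u, u, 9, r)}.
Apply σ_{E ≥ 16}; surviving tuples: {(y, 22, 18, s, k, 17, q), (y, 22, 18, s, k, 21, a), (y, 22, 18, y, n, 38, m), (y, 5, 30, s, k, 17, q), (y, 5, 30, s, k, 21, a), (y, 5, 30, y, n, 38, m), (z, 6, 29, u, u, 9, r)}
Projecting to G, A, D: {(17, 22, y), (17, 5, y), (21, 22, y), (21, 5, y), (38, 22, y), (38, 5, y), (9, 6, z)}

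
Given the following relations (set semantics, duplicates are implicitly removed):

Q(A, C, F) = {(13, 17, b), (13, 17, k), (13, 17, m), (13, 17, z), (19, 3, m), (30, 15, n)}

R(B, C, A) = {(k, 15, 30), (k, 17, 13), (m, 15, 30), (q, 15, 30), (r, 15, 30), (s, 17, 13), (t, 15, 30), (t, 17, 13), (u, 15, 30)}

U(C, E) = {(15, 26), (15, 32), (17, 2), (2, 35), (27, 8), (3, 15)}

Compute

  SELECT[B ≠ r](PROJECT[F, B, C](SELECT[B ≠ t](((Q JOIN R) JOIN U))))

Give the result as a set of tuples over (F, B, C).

Natural join on A, C: {(13, 17, b, k), (13, 17, b, s), (13, 17, b, t), (13, 17, k, k), (13, 17, k, s), (13, 17, k, t), (13, 17, m, k), (13, 17, m, s), (13, 17, m, t), (13, 17, z, k), (13, 17, z, s), (13, 17, z, t), (30, 15, n, k), (30, 15, n, m), (30, 15, n, q), (30, 15, n, r), (30, 15, n, t), (30, 15, n, u)}
Natural join on C: {(13, 17, b, k, 2), (13, 17, b, s, 2), (13, 17, b, t, 2), (13, 17, k, k, 2), (13, 17, k, s, 2), (13, 17, k, t, 2), (13, 17, m, k, 2), (13, 17, m, s, 2), (13, 17, m, t, 2), (13, 17, z, k, 2), (13, 17, z, s, 2), (13, 17, z, t, 2), (30, 15, n, k, 26), (30, 15, n, k, 32), (30, 15, n, m, 26), (30, 15, n, m, 32), (30, 15, n, q, 26), (30, 15, n, q, 32), (30, 15, n, r, 26), (30, 15, n, r, 32), (30, 15, n, t, 26), (30, 15, n, t, 32), (30, 15, n, u, 26), (30, 15, n, u, 32)}
Apply σ_{B ≠ t}; surviving tuples: {(13, 17, b, k, 2), (13, 17, b, s, 2), (13, 17, k, k, 2), (13, 17, k, s, 2), (13, 17, m, k, 2), (13, 17, m, s, 2), (13, 17, z, k, 2), (13, 17, z, s, 2), (30, 15, n, k, 26), (30, 15, n, k, 32), (30, 15, n, m, 26), (30, 15, n, m, 32), (30, 15, n, q, 26), (30, 15, n, q, 32), (30, 15, n, r, 26), (30, 15, n, r, 32), (30, 15, n, u, 26), (30, 15, n, u, 32)}
Projecting to F, B, C (5 duplicate(s) eliminated): {(b, k, 17), (b, s, 17), (k, k, 17), (k, s, 17), (m, k, 17), (m, s, 17), (n, k, 15), (n, m, 15), (n, q, 15), (n, r, 15), (n, u, 15), (z, k, 17), (z, s, 17)}
Apply σ_{B ≠ r}; surviving tuples: {(b, k, 17), (b, s, 17), (k, k, 17), (k, s, 17), (m, k, 17), (m, s, 17), (n, k, 15), (n, m, 15), (n, q, 15), (n, u, 15), (z, k, 17), (z, s, 17)}

{(b, k, 17), (b, s, 17), (k, k, 17), (k, s, 17), (m, k, 17), (m, s, 17), (n, k, 15), (n, m, 15), (n, q, 15), (n, u, 15), (z, k, 17), (z, s, 17)}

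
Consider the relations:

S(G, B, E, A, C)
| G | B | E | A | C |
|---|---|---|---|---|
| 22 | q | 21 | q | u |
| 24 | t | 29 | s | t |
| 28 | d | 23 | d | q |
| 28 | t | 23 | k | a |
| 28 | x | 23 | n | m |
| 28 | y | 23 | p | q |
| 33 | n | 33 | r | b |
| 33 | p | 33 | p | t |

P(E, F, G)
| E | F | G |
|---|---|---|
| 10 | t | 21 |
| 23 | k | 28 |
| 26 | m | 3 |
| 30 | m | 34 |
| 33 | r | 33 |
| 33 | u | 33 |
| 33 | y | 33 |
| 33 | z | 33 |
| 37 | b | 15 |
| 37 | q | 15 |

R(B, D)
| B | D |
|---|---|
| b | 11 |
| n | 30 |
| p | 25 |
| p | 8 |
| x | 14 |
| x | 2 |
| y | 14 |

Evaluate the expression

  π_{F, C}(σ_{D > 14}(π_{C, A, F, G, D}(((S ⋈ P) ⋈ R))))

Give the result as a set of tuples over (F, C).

{(r, b), (r, t), (u, b), (u, t), (y, b), (y, t), (z, b), (z, t)}

Joining S and P on G, E yields {(28, d, 23, d, q, k), (28, t, 23, k, a, k), (28, x, 23, n, m, k), (28, y, 23, p, q, k), (33, n, 33, r, b, r), (33, n, 33, r, b, u), (33, n, 33, r, b, y), (33, n, 33, r, b, z), (33, p, 33, p, t, r), (33, p, 33, p, t, u), (33, p, 33, p, t, y), (33, p, 33, p, t, z)}.
Joining (S ⋈ P) and R on B yields {(28, x, 23, n, m, k, 14), (28, x, 23, n, m, k, 2), (28, y, 23, p, q, k, 14), (33, n, 33, r, b, r, 30), (33, n, 33, r, b, u, 30), (33, n, 33, r, b, y, 30), (33, n, 33, r, b, z, 30), (33, p, 33, p, t, r, 25), (33, p, 33, p, t, r, 8), (33, p, 33, p, t, u, 25), (33, p, 33, p, t, u, 8), (33, p, 33, p, t, y, 25), (33, p, 33, p, t, y, 8), (33, p, 33, p, t, z, 25), (33, p, 33, p, t, z, 8)}.
Keep only column(s) C, A, F, G, D: {(b, r, r, 33, 30), (b, r, u, 33, 30), (b, r, y, 33, 30), (b, r, z, 33, 30), (m, n, k, 28, 14), (m, n, k, 28, 2), (q, p, k, 28, 14), (t, p, r, 33, 25), (t, p, r, 33, 8), (t, p, u, 33, 25), (t, p, u, 33, 8), (t, p, y, 33, 25), (t, p, y, 33, 8), (t, p, z, 33, 25), (t, p, z, 33, 8)}
Apply σ_{D > 14}; surviving tuples: {(b, r, r, 33, 30), (b, r, u, 33, 30), (b, r, y, 33, 30), (b, r, z, 33, 30), (t, p, r, 33, 25), (t, p, u, 33, 25), (t, p, y, 33, 25), (t, p, z, 33, 25)}
Keep only column(s) F, C: {(r, b), (r, t), (u, b), (u, t), (y, b), (y, t), (z, b), (z, t)}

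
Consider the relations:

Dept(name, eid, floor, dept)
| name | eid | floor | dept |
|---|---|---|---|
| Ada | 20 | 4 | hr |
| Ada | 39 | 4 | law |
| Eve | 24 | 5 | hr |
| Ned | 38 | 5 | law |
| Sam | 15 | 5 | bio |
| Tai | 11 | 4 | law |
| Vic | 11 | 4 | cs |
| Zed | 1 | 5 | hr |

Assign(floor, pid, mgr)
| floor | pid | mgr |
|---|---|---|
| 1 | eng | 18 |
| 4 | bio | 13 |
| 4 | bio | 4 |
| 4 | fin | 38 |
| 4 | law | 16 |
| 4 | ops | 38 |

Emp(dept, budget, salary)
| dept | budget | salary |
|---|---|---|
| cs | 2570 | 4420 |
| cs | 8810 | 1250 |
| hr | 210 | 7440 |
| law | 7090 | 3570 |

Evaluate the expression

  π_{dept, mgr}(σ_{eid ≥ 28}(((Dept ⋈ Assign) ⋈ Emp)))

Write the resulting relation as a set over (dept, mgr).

{(law, 13), (law, 16), (law, 38), (law, 4)}

Dept ⋈ Assign (natural join on floor): {(Ada, 20, 4, hr, bio, 13), (Ada, 20, 4, hr, bio, 4), (Ada, 20, 4, hr, fin, 38), (Ada, 20, 4, hr, law, 16), (Ada, 20, 4, hr, ops, 38), (Ada, 39, 4, law, bio, 13), (Ada, 39, 4, law, bio, 4), (Ada, 39, 4, law, fin, 38), (Ada, 39, 4, law, law, 16), (Ada, 39, 4, law, ops, 38), (Tai, 11, 4, law, bio, 13), (Tai, 11, 4, law, bio, 4), (Tai, 11, 4, law, fin, 38), (Tai, 11, 4, law, law, 16), (Tai, 11, 4, law, ops, 38), (Vic, 11, 4, cs, bio, 13), (Vic, 11, 4, cs, bio, 4), (Vic, 11, 4, cs, fin, 38), (Vic, 11, 4, cs, law, 16), (Vic, 11, 4, cs, ops, 38)}
(Dept ⋈ Assign) ⋈ Emp (natural join on dept): {(Ada, 20, 4, hr, bio, 13, 210, 7440), (Ada, 20, 4, hr, bio, 4, 210, 7440), (Ada, 20, 4, hr, fin, 38, 210, 7440), (Ada, 20, 4, hr, law, 16, 210, 7440), (Ada, 20, 4, hr, ops, 38, 210, 7440), (Ada, 39, 4, law, bio, 13, 7090, 3570), (Ada, 39, 4, law, bio, 4, 7090, 3570), (Ada, 39, 4, law, fin, 38, 7090, 3570), (Ada, 39, 4, law, law, 16, 7090, 3570), (Ada, 39, 4, law, ops, 38, 7090, 3570), (Tai, 11, 4, law, bio, 13, 7090, 3570), (Tai, 11, 4, law, bio, 4, 7090, 3570), (Tai, 11, 4, law, fin, 38, 7090, 3570), (Tai, 11, 4, law, law, 16, 7090, 3570), (Tai, 11, 4, law, ops, 38, 7090, 3570), (Vic, 11, 4, cs, bio, 13, 2570, 4420), (Vic, 11, 4, cs, bio, 13, 8810, 1250), (Vic, 11, 4, cs, bio, 4, 2570, 4420), (Vic, 11, 4, cs, bio, 4, 8810, 1250), (Vic, 11, 4, cs, fin, 38, 2570, 4420), (Vic, 11, 4, cs, fin, 38, 8810, 1250), (Vic, 11, 4, cs, law, 16, 2570, 4420), (Vic, 11, 4, cs, law, 16, 8810, 1250), (Vic, 11, 4, cs, ops, 38, 2570, 4420), (Vic, 11, 4, cs, ops, 38, 8810, 1250)}
Filtering on eid ≥ 28 leaves {(Ada, 39, 4, law, bio, 13, 7090, 3570), (Ada, 39, 4, law, bio, 4, 7090, 3570), (Ada, 39, 4, law, fin, 38, 7090, 3570), (Ada, 39, 4, law, law, 16, 7090, 3570), (Ada, 39, 4, law, ops, 38, 7090, 3570)}.
π_{dept, mgr} gives {(law, 13), (law, 16), (law, 38), (law, 4)} (1 duplicate(s) eliminated).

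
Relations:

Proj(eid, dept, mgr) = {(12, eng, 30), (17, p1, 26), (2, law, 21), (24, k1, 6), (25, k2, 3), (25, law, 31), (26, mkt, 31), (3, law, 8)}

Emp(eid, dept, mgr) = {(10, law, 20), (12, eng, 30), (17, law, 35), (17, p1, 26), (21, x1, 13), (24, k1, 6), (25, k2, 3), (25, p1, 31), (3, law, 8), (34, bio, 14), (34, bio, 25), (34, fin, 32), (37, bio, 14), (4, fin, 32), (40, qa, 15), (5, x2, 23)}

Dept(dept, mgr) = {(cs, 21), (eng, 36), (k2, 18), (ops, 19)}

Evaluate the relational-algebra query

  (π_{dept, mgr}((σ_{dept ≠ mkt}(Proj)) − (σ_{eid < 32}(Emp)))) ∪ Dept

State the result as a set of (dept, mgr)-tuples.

Selection dept ≠ mkt: {(12, eng, 30), (17, p1, 26), (2, law, 21), (24, k1, 6), (25, k2, 3), (25, law, 31), (3, law, 8)}
Selection eid < 32: {(10, law, 20), (12, eng, 30), (17, law, 35), (17, p1, 26), (21, x1, 13), (24, k1, 6), (25, k2, 3), (25, p1, 31), (3, law, 8), (4, fin, 32), (5, x2, 23)}
Taking the difference: {(2, law, 21), (25, law, 31)}
π_{dept, mgr} gives {(law, 21), (law, 31)}.
Taking the union: {(cs, 21), (eng, 36), (k2, 18), (law, 21), (law, 31), (ops, 19)}

{(cs, 21), (eng, 36), (k2, 18), (law, 21), (law, 31), (ops, 19)}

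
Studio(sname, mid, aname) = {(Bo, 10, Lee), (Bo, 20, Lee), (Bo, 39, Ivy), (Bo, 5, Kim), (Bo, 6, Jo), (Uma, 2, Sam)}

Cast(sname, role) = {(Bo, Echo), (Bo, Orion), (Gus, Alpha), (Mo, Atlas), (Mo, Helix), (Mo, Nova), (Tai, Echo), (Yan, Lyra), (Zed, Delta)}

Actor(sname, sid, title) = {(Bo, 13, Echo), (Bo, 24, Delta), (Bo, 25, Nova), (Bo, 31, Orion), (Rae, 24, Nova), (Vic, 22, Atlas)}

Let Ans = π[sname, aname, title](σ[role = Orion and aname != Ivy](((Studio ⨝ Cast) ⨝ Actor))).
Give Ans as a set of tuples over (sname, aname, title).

{(Bo, Jo, Delta), (Bo, Jo, Echo), (Bo, Jo, Nova), (Bo, Jo, Orion), (Bo, Kim, Delta), (Bo, Kim, Echo), (Bo, Kim, Nova), (Bo, Kim, Orion), (Bo, Lee, Delta), (Bo, Lee, Echo), (Bo, Lee, Nova), (Bo, Lee, Orion)}

Natural join on sname: {(Bo, 10, Lee, Echo), (Bo, 10, Lee, Orion), (Bo, 20, Lee, Echo), (Bo, 20, Lee, Orion), (Bo, 39, Ivy, Echo), (Bo, 39, Ivy, Orion), (Bo, 5, Kim, Echo), (Bo, 5, Kim, Orion), (Bo, 6, Jo, Echo), (Bo, 6, Jo, Orion)}
Natural join on sname: {(Bo, 10, Lee, Echo, 13, Echo), (Bo, 10, Lee, Echo, 24, Delta), (Bo, 10, Lee, Echo, 25, Nova), (Bo, 10, Lee, Echo, 31, Orion), (Bo, 10, Lee, Orion, 13, Echo), (Bo, 10, Lee, Orion, 24, Delta), (Bo, 10, Lee, Orion, 25, Nova), (Bo, 10, Lee, Orion, 31, Orion), (Bo, 20, Lee, Echo, 13, Echo), (Bo, 20, Lee, Echo, 24, Delta), (Bo, 20, Lee, Echo, 25, Nova), (Bo, 20, Lee, Echo, 31, Orion), (Bo, 20, Lee, Orion, 13, Echo), (Bo, 20, Lee, Orion, 24, Delta), (Bo, 20, Lee, Orion, 25, Nova), (Bo, 20, Lee, Orion, 31, Orion), (Bo, 39, Ivy, Echo, 13, Echo), (Bo, 39, Ivy, Echo, 24, Delta), (Bo, 39, Ivy, Echo, 25, Nova), (Bo, 39, Ivy, Echo, 31, Orion), (Bo, 39, Ivy, Orion, 13, Echo), (Bo, 39, Ivy, Orion, 24, Delta), (Bo, 39, Ivy, Orion, 25, Nova), (Bo, 39, Ivy, Orion, 31, Orion), (Bo, 5, Kim, Echo, 13, Echo), (Bo, 5, Kim, Echo, 24, Delta), (Bo, 5, Kim, Echo, 25, Nova), (Bo, 5, Kim, Echo, 31, Orion), (Bo, 5, Kim, Orion, 13, Echo), (Bo, 5, Kim, Orion, 24, Delta), (Bo, 5, Kim, Orion, 25, Nova), (Bo, 5, Kim, Orion, 31, Orion), (Bo, 6, Jo, Echo, 13, Echo), (Bo, 6, Jo, Echo, 24, Delta), (Bo, 6, Jo, Echo, 25, Nova), (Bo, 6, Jo, Echo, 31, Orion), (Bo, 6, Jo, Orion, 13, Echo), (Bo, 6, Jo, Orion, 24, Delta), (Bo, 6, Jo, Orion, 25, Nova), (Bo, 6, Jo, Orion, 31, Orion)}
Selection role = Orion and aname != Ivy: {(Bo, 10, Lee, Orion, 13, Echo), (Bo, 10, Lee, Orion, 24, Delta), (Bo, 10, Lee, Orion, 25, Nova), (Bo, 10, Lee, Orion, 31, Orion), (Bo, 20, Lee, Orion, 13, Echo), (Bo, 20, Lee, Orion, 24, Delta), (Bo, 20, Lee, Orion, 25, Nova), (Bo, 20, Lee, Orion, 31, Orion), (Bo, 5, Kim, Orion, 13, Echo), (Bo, 5, Kim, Orion, 24, Delta), (Bo, 5, Kim, Orion, 25, Nova), (Bo, 5, Kim, Orion, 31, Orion), (Bo, 6, Jo, Orion, 13, Echo), (Bo, 6, Jo, Orion, 24, Delta), (Bo, 6, Jo, Orion, 25, Nova), (Bo, 6, Jo, Orion, 31, Orion)}
π[sname, aname, title]: project onto (sname, aname, title) (4 duplicate(s) eliminated) → {(Bo, Jo, Delta), (Bo, Jo, Echo), (Bo, Jo, Nova), (Bo, Jo, Orion), (Bo, Kim, Delta), (Bo, Kim, Echo), (Bo, Kim, Nova), (Bo, Kim, Orion), (Bo, Lee, Delta), (Bo, Lee, Echo), (Bo, Lee, Nova), (Bo, Lee, Orion)}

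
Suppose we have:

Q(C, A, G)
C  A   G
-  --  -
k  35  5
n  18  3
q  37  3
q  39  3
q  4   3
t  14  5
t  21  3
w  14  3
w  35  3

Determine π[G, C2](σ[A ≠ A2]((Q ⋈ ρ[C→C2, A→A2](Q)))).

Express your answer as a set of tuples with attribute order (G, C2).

ρ[C→C2, A→A2]: schema becomes (C2, A2, G); tuples unchanged.
Joining Q and ρ[C→C2, A→A2](Q) on G yields {(k, 35, 5, k, 35), (k, 35, 5, t, 14), (n, 18, 3, n, 18), (n, 18, 3, q, 37), (n, 18, 3, q, 39), (n, 18, 3, q, 4), (n, 18, 3, t, 21), (n, 18, 3, w, 14), (n, 18, 3, w, 35), (q, 37, 3, n, 18), (q, 37, 3, q, 37), (q, 37, 3, q, 39), (q, 37, 3, q, 4), (q, 37, 3, t, 21), (q, 37, 3, w, 14), (q, 37, 3, w, 35), (q, 39, 3, n, 18), (q, 39, 3, q, 37), (q, 39, 3, q, 39), (q, 39, 3, q, 4), (q, 39, 3, t, 21), (q, 39, 3, w, 14), (q, 39, 3, w, 35), (q, 4, 3, n, 18), (q, 4, 3, q, 37), (q, 4, 3, q, 39), (q, 4, 3, q, 4), (q, 4, 3, t, 21), (q, 4, 3, w, 14), (q, 4, 3, w, 35), (t, 14, 5, k, 35), (t, 14, 5, t, 14), (t, 21, 3, n, 18), (t, 21, 3, q, 37), (t, 21, 3, q, 39), (t, 21, 3, q, 4), (t, 21, 3, t, 21), (t, 21, 3, w, 14), (t, 21, 3, w, 35), (w, 14, 3, n, 18), (w, 14, 3, q, 37), (w, 14, 3, q, 39), (w, 14, 3, q, 4), (w, 14, 3, t, 21), (w, 14, 3, w, 14), (w, 14, 3, w, 35), (w, 35, 3, n, 18), (w, 35, 3, q, 37), (w, 35, 3, q, 39), (w, 35, 3, q, 4), (w, 35, 3, t, 21), (w, 35, 3, w, 14), (w, 35, 3, w, 35)}.
Apply σ_{A ≠ A2}; surviving tuples: {(k, 35, 5, t, 14), (n, 18, 3, q, 37), (n, 18, 3, q, 39), (n, 18, 3, q, 4), (n, 18, 3, t, 21), (n, 18, 3, w, 14), (n, 18, 3, w, 35), (q, 37, 3, n, 18), (q, 37, 3, q, 39), (q, 37, 3, q, 4), (q, 37, 3, t, 21), (q, 37, 3, w, 14), (q, 37, 3, w, 35), (q, 39, 3, n, 18), (q, 39, 3, q, 37), (q, 39, 3, q, 4), (q, 39, 3, t, 21), (q, 39, 3, w, 14), (q, 39, 3, w, 35), (q, 4, 3, n, 18), (q, 4, 3, q, 37), (q, 4, 3, q, 39), (q, 4, 3, t, 21), (q, 4, 3, w, 14), (q, 4, 3, w, 35), (t, 14, 5, k, 35), (t, 21, 3, n, 18), (t, 21, 3, q, 37), (t, 21, 3, q, 39), (t, 21, 3, q, 4), (t, 21, 3, w, 14), (t, 21, 3, w, 35), (w, 14, 3, n, 18), (w, 14, 3, q, 37), (w, 14, 3, q, 39), (w, 14, 3, q, 4), (w, 14, 3, t, 21), (w, 14, 3, w, 35), (w, 35, 3, n, 18), (w, 35, 3, q, 37), (w, 35, 3, q, 39), (w, 35, 3, q, 4), (w, 35, 3, t, 21), (w, 35, 3, w, 14)}
π[G, C2]: project onto (G, C2) (38 duplicate(s) eliminated) → {(3, n), (3, q), (3, t), (3, w), (5, k), (5, t)}

{(3, n), (3, q), (3, t), (3, w), (5, k), (5, t)}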